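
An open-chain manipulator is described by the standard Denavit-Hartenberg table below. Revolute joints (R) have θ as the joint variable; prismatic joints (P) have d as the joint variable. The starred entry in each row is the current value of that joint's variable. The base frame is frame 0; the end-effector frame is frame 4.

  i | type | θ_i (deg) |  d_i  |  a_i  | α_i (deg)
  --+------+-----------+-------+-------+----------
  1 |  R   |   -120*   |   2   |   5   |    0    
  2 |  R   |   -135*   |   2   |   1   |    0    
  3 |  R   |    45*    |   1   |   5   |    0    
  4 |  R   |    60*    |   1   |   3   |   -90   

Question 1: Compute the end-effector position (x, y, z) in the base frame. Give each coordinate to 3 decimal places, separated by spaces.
-9.687 -2.364 6.000

after link 1: o_1 = (-2.5000, -4.3301, 2.0000)
after link 2: o_2 = (-2.7588, -3.3642, 4.0000)
after link 3: o_3 = (-7.0889, -0.8642, 5.0000)
after link 4: o_4 = (-9.6870, -2.3642, 6.0000)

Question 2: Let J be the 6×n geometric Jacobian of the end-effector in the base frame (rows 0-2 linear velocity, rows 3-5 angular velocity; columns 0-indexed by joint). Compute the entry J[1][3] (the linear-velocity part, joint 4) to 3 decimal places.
-2.598

axis z_3 = (0.0000,0.0000,1.0000); lever o_n−o_3 = (-2.5981,-1.5000,1.0000)
cross product → J_v[:, 3] = (1.5000,-2.5981,0.0000)
J_ω[:, 3] = z_3
entry J[1][3] = -2.5981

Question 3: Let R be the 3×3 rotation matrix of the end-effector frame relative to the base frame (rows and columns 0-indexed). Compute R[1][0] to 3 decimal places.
-0.500

End-effector x-axis (col 0 of R) = (-0.8660,-0.5000,0.0000)
R[1][0] = -0.5000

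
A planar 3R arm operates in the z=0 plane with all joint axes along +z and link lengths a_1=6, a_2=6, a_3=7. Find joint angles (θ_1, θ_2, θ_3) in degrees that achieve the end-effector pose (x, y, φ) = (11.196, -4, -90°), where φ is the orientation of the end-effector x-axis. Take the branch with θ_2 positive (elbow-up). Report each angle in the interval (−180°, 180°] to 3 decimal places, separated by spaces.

-0.003 30.005 -120.003

wrist centre = target − a_3·(cos φ, sin φ) = (11.1960, 3.0000)
cos θ_2 = (134.3504−6²−6²)/(2·6·6) = 0.8660; θ_2 = 30.0054° (elbow-up)
β = atan2(3.0000,11.1960) = 15.0002°; ψ = atan2(3.0005,11.1959) = 15.0027°
θ_1 = β − ψ = -0.0025°
θ_3 = φ − θ_1 − θ_2 = -120.0029° (wrapped to (-180°,180°])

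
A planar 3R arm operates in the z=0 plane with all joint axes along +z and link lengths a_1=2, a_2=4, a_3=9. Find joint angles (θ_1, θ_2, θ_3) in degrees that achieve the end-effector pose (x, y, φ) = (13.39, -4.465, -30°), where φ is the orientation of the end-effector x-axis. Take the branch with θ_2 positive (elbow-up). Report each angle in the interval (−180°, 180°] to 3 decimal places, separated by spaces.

-30.002 44.999 -44.997

wrist centre = target − a_3·(cos φ, sin φ) = (5.5958, 0.0350)
cos θ_2 = (31.3139−2²−4²)/(2·2·4) = 0.7071; θ_2 = 44.9991° (elbow-up)
β = atan2(0.0350,5.5958) = 0.3584°; ψ = atan2(2.8284,4.8285) = 30.3606°
θ_1 = β − ψ = -30.0022°
θ_3 = φ − θ_1 − θ_2 = -44.9969° (wrapped to (-180°,180°])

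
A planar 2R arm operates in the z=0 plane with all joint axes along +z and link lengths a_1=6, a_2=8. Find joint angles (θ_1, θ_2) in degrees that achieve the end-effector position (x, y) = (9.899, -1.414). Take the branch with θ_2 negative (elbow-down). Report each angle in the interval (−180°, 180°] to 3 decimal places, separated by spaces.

cos θ_2 = (99.9896−6²−8²)/(2·6·8) = -0.0001; θ_2 = -90.0062° (elbow-down)
β = atan2(-1.4140,9.8990) = -8.1293°; ψ = atan2(-8.0000,5.9991) = -53.1341°
θ_1 = β − ψ = 45.0048°

45.005 -90.006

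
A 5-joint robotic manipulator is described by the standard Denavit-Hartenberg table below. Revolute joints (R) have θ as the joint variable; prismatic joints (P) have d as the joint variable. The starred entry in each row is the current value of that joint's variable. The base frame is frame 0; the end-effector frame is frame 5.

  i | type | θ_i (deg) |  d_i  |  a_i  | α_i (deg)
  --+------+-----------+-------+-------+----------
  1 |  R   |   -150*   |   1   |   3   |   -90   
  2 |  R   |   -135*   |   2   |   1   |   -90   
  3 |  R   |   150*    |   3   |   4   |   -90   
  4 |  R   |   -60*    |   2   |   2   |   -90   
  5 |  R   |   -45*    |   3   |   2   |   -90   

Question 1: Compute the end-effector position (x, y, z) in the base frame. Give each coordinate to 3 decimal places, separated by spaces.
-9.763 -6.565 -1.434

after link 1: o_1 = (-2.5981, -1.5000, 1.0000)
after link 2: o_2 = (-0.9857, -2.8785, 1.7071)
after link 3: o_3 = (-5.9441, -3.4319, 1.3789)
after link 4: o_4 = (-7.5315, -5.7710, 1.2842)
after link 5: o_5 = (-9.7627, -6.5651, -1.4344)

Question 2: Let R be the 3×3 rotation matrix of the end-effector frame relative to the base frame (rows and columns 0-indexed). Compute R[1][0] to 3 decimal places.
-0.827

End-effector x-axis (col 0 of R) = (-0.5612,-0.8270,-0.0335)
R[1][0] = -0.8270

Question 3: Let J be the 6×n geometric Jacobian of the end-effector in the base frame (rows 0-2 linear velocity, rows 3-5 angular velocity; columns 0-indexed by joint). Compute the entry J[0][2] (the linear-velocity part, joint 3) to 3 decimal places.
3.718

axis z_2 = (-0.6124,-0.3536,0.7071); lever o_n−o_2 = (-8.7770,-3.6866,-3.1415)
cross product → J_v[:, 2] = (3.7175,-8.1301,-0.8456)
J_ω[:, 2] = z_2
entry J[0][2] = 3.7175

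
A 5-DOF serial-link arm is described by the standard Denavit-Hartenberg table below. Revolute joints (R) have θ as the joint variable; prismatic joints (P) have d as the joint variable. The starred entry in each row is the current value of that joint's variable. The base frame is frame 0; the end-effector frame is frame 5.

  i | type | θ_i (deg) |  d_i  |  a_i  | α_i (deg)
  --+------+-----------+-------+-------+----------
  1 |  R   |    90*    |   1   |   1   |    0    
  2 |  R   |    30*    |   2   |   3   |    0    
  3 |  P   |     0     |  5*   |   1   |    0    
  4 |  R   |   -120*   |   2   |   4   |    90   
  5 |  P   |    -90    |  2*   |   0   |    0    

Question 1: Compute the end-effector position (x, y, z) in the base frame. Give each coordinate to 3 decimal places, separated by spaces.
after link 1: o_1 = (0.0000, 1.0000, 1.0000)
after link 2: o_2 = (-1.5000, 3.5981, 3.0000)
after link 3: o_3 = (-2.0000, 4.4641, 8.0000)
after link 4: o_4 = (2.0000, 4.4641, 10.0000)
after link 5: o_5 = (2.0000, 2.4641, 10.0000)

2.000 2.464 10.000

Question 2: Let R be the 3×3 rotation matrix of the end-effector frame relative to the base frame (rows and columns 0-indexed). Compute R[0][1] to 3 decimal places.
End-effector y-axis (col 1 of R) = (1.0000,0.0000,0.0000)
R[0][1] = 1.0000

1.000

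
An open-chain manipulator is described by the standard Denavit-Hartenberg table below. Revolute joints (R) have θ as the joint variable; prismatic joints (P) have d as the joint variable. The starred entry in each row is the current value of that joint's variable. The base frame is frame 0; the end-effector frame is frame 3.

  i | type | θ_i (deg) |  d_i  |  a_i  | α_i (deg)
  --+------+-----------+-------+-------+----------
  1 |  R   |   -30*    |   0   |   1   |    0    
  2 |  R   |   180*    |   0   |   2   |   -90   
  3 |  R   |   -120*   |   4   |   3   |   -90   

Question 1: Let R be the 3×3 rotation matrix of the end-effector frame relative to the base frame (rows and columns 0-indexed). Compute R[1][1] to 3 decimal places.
0.866

End-effector y-axis (col 1 of R) = (0.5000,0.8660,-0.0000)
R[1][1] = 0.8660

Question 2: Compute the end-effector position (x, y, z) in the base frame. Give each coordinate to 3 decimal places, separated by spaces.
-1.567 -3.714 2.598

after link 1: o_1 = (0.8660, -0.5000, 0.0000)
after link 2: o_2 = (-0.8660, 0.5000, 0.0000)
after link 3: o_3 = (-1.5670, -3.7141, 2.5981)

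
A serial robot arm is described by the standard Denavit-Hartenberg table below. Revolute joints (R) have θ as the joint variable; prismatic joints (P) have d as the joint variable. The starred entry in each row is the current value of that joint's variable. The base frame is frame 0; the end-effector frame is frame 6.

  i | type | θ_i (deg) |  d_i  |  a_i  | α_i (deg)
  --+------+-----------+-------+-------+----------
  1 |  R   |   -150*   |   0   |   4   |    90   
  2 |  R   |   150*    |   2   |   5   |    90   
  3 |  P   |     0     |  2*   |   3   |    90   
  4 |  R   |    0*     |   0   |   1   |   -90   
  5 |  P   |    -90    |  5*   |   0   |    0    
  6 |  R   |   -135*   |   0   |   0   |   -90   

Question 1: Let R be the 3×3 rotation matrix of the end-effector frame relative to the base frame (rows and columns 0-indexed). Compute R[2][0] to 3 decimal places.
End-effector x-axis (col 0 of R) = (-0.8839,0.3062,-0.3536)
R[2][0] = -0.3536

-0.354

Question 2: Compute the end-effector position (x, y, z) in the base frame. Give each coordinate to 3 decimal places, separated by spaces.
after link 1: o_1 = (-3.4641, -2.0000, 0.0000)
after link 2: o_2 = (-0.7141, 1.8971, 2.5000)
after link 3: o_3 = (0.6699, 2.6962, 5.7321)
after link 4: o_4 = (1.4199, 3.1292, 6.2321)
after link 5: o_5 = (-0.7452, 1.8792, 10.5622)
after link 6: o_6 = (-0.7452, 1.8792, 10.5622)

-0.745 1.879 10.562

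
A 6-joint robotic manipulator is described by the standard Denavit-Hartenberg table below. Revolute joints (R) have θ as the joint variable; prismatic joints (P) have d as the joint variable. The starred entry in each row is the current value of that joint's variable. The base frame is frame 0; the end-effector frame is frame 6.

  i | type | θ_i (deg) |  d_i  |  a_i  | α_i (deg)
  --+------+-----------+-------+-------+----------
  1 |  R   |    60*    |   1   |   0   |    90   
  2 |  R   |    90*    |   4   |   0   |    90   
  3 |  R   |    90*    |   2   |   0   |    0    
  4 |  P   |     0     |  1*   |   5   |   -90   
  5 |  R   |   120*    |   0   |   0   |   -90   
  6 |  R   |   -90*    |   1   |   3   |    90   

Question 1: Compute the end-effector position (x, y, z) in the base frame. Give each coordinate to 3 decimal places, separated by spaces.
after link 1: o_1 = (0.0000, 0.0000, 1.0000)
after link 2: o_2 = (3.4641, -2.0000, 1.0000)
after link 3: o_3 = (4.4641, -0.2679, 1.0000)
after link 4: o_4 = (9.2942, -1.9019, 1.0000)
after link 5: o_5 = (9.2942, -1.9019, 1.0000)
after link 6: o_6 = (8.7942, -1.0359, -2.0000)

8.794 -1.036 -2.000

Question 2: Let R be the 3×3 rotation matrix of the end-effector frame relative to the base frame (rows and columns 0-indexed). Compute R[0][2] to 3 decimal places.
End-effector z-axis (col 2 of R) = (0.8660,0.5000,-0.0000)
R[0][2] = 0.8660

0.866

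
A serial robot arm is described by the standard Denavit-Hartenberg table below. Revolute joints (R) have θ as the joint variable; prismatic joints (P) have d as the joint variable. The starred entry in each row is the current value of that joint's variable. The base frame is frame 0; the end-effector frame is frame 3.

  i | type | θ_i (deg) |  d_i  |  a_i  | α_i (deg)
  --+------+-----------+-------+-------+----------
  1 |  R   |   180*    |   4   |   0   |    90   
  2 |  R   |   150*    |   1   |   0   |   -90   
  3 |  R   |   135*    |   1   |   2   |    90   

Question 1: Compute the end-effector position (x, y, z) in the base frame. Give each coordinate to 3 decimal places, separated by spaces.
after link 1: o_1 = (0.0000, 0.0000, 4.0000)
after link 2: o_2 = (0.0000, 1.0000, 4.0000)
after link 3: o_3 = (-0.7247, -0.4142, 2.4269)

-0.725 -0.414 2.427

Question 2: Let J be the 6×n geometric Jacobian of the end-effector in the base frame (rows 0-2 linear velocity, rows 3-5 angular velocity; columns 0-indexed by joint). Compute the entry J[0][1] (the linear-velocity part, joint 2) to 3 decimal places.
-1.573

axis z_1 = (0.0000,1.0000,0.0000); lever o_n−o_1 = (-0.7247,-0.4142,-1.5731)
cross product → J_v[:, 1] = (-1.5731,0.0000,0.7247)
J_ω[:, 1] = z_1
entry J[0][1] = -1.5731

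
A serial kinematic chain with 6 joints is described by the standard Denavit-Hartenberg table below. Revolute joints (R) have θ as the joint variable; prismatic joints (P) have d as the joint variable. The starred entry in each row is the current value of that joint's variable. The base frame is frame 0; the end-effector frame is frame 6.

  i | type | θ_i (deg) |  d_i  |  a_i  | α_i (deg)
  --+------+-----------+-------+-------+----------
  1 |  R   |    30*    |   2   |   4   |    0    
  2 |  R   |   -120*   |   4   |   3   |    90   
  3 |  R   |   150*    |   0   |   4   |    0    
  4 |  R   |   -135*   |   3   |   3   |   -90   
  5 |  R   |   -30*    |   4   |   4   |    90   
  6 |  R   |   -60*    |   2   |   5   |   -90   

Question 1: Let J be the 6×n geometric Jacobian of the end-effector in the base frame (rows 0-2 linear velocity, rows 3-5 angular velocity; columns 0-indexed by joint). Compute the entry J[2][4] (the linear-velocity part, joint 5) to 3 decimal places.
axis z_4 = (-0.0000,0.2588,0.9659); lever o_n−o_4 = (-4.9821,-4.5569,0.8792)
cross product → J_v[:, 4] = (4.6292,-4.8123,1.2894)
J_ω[:, 4] = z_4
entry J[2][4] = 1.2894

1.289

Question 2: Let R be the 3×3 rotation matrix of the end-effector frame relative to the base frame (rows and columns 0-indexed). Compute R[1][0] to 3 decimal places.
End-effector x-axis (col 0 of R) = (-0.2500,-0.6424,-0.7244)
R[1][0] = -0.6424

-0.642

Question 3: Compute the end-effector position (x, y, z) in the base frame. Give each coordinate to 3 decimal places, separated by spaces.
-4.518 -4.991 9.656

after link 1: o_1 = (3.4641, 2.0000, 2.0000)
after link 2: o_2 = (3.4641, -1.0000, 6.0000)
after link 3: o_3 = (3.4641, 2.4641, 8.0000)
after link 4: o_4 = (0.4641, -0.4337, 8.7765)
after link 5: o_5 = (-1.5359, -2.7445, 13.5367)
after link 6: o_6 = (-4.5179, -4.9905, 9.6557)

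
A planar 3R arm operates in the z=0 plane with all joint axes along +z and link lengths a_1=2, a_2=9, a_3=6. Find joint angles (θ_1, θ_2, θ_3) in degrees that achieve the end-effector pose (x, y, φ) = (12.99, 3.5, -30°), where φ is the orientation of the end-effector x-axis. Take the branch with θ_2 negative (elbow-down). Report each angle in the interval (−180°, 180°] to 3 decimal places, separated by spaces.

wrist centre = target − a_3·(cos φ, sin φ) = (7.7938, 6.5000)
cos θ_2 = (102.9941−2²−9²)/(2·2·9) = 0.4998; θ_2 = -60.0109° (elbow-down)
β = atan2(6.5000,7.7938) = 39.8278°; ψ = atan2(-7.7951,6.4985) = -50.1831°
θ_1 = β − ψ = 90.0109°
θ_3 = φ − θ_1 − θ_2 = -60.0000° (wrapped to (-180°,180°])

90.011 -60.011 -60.000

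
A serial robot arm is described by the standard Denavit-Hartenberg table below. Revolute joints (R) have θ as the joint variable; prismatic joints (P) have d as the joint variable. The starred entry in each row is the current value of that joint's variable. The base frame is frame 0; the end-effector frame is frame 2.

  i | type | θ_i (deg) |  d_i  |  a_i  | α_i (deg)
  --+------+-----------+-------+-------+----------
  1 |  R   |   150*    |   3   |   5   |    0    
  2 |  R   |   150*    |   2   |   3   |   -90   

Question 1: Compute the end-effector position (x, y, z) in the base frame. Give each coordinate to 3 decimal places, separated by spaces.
after link 1: o_1 = (-4.3301, 2.5000, 3.0000)
after link 2: o_2 = (-2.8301, -0.0981, 5.0000)

-2.830 -0.098 5.000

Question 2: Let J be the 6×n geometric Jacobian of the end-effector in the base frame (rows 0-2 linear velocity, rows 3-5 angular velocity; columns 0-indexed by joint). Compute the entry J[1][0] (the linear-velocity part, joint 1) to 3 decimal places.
axis z_0 = ẑ; lever o_n−o_0 = (-2.8301,-0.0981,5.0000)
cross product → J_v[:, 0] = (0.0981,-2.8301,0.0000)
J_ω[:, 0] = z_0
entry J[1][0] = -2.8301

-2.830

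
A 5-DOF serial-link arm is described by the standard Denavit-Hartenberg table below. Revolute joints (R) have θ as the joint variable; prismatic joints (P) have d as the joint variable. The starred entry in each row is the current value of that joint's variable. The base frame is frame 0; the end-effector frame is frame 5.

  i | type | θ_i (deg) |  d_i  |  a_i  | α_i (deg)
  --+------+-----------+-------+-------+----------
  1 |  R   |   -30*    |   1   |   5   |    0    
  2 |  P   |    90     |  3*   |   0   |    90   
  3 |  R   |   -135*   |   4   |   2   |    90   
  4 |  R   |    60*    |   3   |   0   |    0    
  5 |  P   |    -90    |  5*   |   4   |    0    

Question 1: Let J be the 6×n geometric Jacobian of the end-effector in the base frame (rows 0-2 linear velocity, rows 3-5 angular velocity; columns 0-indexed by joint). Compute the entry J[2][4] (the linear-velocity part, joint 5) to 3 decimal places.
0.707

prismatic axis z_4 = (-0.3536,-0.6124,0.7071)
J_v[:, 4] = z_4; J_ω[:, 4] = (0,0,0)
entry J[2][4] = 0.7071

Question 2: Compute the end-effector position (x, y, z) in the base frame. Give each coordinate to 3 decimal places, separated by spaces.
after link 1: o_1 = (4.3301, -2.5000, 1.0000)
after link 2: o_2 = (4.3301, -2.5000, 4.0000)
after link 3: o_3 = (7.0871, -5.7247, 2.5858)
after link 4: o_4 = (6.0265, -7.5619, 4.7071)
after link 5: o_5 = (1.3019, -11.7450, 5.7932)

1.302 -11.745 5.793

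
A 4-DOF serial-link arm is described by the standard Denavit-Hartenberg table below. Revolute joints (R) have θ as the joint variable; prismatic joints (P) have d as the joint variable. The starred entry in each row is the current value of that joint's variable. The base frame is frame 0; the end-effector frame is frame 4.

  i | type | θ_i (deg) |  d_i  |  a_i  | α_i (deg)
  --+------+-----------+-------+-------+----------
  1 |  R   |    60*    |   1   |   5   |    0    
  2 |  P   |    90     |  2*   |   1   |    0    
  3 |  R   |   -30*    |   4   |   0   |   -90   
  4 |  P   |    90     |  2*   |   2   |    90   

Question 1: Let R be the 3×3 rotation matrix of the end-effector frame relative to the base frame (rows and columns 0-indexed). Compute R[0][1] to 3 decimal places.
End-effector y-axis (col 1 of R) = (-0.8660,-0.5000,0.0000)
R[0][1] = -0.8660

-0.866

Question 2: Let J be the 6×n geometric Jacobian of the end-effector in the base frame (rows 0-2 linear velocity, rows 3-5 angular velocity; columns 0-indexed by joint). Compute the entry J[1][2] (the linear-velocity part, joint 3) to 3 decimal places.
-1.732

axis z_2 = (0.0000,0.0000,1.0000); lever o_n−o_2 = (-1.7321,-1.0000,2.0000)
cross product → J_v[:, 2] = (1.0000,-1.7321,0.0000)
J_ω[:, 2] = z_2
entry J[1][2] = -1.7321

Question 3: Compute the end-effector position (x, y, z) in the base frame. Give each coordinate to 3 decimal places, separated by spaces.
-0.098 3.830 5.000

after link 1: o_1 = (2.5000, 4.3301, 1.0000)
after link 2: o_2 = (1.6340, 4.8301, 3.0000)
after link 3: o_3 = (1.6340, 4.8301, 7.0000)
after link 4: o_4 = (-0.0981, 3.8301, 5.0000)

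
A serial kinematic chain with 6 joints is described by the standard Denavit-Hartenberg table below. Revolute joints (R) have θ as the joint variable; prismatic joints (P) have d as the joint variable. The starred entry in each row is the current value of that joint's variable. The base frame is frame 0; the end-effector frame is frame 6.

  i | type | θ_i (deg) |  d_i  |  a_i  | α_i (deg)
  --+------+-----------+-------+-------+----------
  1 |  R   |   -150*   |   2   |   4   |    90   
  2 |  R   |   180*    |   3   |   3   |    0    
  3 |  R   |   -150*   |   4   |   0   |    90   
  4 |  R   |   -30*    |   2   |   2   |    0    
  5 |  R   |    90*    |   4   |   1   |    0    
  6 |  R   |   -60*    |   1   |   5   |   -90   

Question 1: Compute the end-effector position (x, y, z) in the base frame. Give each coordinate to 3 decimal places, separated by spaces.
-12.754 0.565 -0.446

after link 1: o_1 = (-3.4641, -2.0000, 2.0000)
after link 2: o_2 = (-2.3660, 2.0981, 2.0000)
after link 3: o_3 = (-4.3660, 5.5622, 2.0000)
after link 4: o_4 = (-6.0311, 3.4462, 1.1340)
after link 5: o_5 = (-8.5712, 2.9796, -2.0801)
after link 6: o_6 = (-12.7542, 0.5646, -0.4462)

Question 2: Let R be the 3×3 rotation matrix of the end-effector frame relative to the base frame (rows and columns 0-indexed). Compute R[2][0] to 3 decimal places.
0.500

End-effector x-axis (col 0 of R) = (-0.7500,-0.4330,0.5000)
R[2][0] = 0.5000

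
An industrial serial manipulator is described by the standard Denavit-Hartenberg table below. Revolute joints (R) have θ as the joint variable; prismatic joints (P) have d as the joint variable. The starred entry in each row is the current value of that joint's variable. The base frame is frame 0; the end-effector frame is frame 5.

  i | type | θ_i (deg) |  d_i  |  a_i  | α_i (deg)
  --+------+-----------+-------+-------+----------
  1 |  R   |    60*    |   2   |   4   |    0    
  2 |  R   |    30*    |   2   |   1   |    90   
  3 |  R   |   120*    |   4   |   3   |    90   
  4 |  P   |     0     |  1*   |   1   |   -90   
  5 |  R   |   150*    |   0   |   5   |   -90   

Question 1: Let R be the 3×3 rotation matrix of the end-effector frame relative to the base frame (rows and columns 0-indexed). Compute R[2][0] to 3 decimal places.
End-effector x-axis (col 0 of R) = (0.0000,-0.0000,-1.0000)
R[2][0] = -1.0000

-1.000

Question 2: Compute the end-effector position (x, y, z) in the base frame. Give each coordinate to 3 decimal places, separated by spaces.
after link 1: o_1 = (2.0000, 3.4641, 2.0000)
after link 2: o_2 = (2.0000, 4.4641, 4.0000)
after link 3: o_3 = (6.0000, 2.9641, 6.5981)
after link 4: o_4 = (6.0000, 3.3301, 7.9641)
after link 5: o_5 = (6.0000, 3.3301, 2.9641)

6.000 3.330 2.964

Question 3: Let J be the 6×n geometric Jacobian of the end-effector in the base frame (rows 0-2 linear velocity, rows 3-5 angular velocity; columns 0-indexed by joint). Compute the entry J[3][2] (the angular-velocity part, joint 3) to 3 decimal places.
1.000

axis z_2 = (1.0000,-0.0000,0.0000); lever o_n−o_2 = (4.0000,-1.1340,-1.0359)
cross product → J_v[:, 2] = (0.0000,1.0359,-1.1340)
J_ω[:, 2] = z_2
entry J[3][2] = 1.0000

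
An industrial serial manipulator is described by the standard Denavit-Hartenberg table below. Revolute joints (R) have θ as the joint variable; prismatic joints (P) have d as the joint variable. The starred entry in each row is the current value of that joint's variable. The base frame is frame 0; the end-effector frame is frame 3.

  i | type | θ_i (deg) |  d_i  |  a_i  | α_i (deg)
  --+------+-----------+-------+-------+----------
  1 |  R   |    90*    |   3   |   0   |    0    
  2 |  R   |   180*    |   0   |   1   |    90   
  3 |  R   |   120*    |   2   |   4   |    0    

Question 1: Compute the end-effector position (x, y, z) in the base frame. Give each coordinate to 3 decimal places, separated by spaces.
-2.000 1.000 6.464

after link 1: o_1 = (0.0000, 0.0000, 3.0000)
after link 2: o_2 = (-0.0000, -1.0000, 3.0000)
after link 3: o_3 = (-2.0000, 1.0000, 6.4641)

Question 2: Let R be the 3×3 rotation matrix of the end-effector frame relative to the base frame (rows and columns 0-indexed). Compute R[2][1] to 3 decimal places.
-0.500

End-effector y-axis (col 1 of R) = (0.0000,0.8660,-0.5000)
R[2][1] = -0.5000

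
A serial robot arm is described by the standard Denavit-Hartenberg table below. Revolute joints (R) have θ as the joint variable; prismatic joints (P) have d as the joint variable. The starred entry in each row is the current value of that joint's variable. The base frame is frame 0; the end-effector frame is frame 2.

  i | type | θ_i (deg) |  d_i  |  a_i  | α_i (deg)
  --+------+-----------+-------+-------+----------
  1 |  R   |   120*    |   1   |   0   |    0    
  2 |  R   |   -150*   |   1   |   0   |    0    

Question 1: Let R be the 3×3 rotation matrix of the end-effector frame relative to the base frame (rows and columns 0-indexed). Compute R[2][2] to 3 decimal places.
End-effector z-axis (col 2 of R) = (0.0000,0.0000,1.0000)
R[2][2] = 1.0000

1.000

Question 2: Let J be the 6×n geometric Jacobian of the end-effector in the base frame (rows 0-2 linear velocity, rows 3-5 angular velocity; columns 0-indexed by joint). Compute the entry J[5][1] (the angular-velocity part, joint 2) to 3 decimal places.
axis z_1 = (0.0000,0.0000,1.0000); lever o_n−o_1 = (0.0000,0.0000,1.0000)
cross product → J_v[:, 1] = (0.0000,0.0000,0.0000)
J_ω[:, 1] = z_1
entry J[5][1] = 1.0000

1.000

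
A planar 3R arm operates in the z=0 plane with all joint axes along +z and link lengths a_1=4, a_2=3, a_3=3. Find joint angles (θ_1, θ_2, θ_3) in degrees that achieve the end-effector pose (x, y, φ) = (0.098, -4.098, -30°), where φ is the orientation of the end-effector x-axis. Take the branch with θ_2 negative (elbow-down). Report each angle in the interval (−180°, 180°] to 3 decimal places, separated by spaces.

-87.797 -120.000 177.798

wrist centre = target − a_3·(cos φ, sin φ) = (-2.5001, -2.5980)
cos θ_2 = (13.0000−4²−3²)/(2·4·3) = -0.5000; θ_2 = -120.0000° (elbow-down)
β = atan2(-2.5980,-2.5001) = -133.8996°; ψ = atan2(-2.5981,2.5000) = -46.1021°
θ_1 = β − ψ = -87.7975°
θ_3 = φ − θ_1 − θ_2 = 177.7975° (wrapped to (-180°,180°])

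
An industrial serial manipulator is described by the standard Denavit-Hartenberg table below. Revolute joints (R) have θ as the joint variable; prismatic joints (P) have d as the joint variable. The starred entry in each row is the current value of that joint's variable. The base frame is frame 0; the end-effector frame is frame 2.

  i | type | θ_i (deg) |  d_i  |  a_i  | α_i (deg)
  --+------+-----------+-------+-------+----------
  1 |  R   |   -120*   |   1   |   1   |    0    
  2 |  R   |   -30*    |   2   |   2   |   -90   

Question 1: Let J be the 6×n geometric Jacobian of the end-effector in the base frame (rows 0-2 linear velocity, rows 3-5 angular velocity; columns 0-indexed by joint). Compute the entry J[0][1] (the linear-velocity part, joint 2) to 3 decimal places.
axis z_1 = (0.0000,0.0000,1.0000); lever o_n−o_1 = (-1.7321,-1.0000,2.0000)
cross product → J_v[:, 1] = (1.0000,-1.7321,0.0000)
J_ω[:, 1] = z_1
entry J[0][1] = 1.0000

1.000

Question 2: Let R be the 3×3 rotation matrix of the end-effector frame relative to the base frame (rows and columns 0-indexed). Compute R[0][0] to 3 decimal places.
End-effector x-axis (col 0 of R) = (-0.8660,-0.5000,0.0000)
R[0][0] = -0.8660

-0.866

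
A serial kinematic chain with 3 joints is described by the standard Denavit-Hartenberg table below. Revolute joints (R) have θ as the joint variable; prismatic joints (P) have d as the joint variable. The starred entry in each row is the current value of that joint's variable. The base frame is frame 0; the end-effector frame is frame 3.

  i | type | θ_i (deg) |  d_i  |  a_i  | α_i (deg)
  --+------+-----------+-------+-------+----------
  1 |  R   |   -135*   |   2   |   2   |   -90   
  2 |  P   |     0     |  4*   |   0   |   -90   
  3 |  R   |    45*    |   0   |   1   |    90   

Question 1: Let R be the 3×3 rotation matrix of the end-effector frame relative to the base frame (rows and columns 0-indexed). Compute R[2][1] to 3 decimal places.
-1.000

End-effector y-axis (col 1 of R) = (0.0000,-0.0000,-1.0000)
R[2][1] = -1.0000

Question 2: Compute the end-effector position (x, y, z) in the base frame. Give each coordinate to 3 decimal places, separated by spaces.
after link 1: o_1 = (-1.4142, -1.4142, 2.0000)
after link 2: o_2 = (1.4142, -4.2426, 2.0000)
after link 3: o_3 = (0.4142, -4.2426, 2.0000)

0.414 -4.243 2.000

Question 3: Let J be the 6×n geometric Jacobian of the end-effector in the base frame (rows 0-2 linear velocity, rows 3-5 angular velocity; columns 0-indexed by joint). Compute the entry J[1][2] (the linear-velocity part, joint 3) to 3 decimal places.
1.000

axis z_2 = (0.0000,-0.0000,-1.0000); lever o_n−o_2 = (-1.0000,0.0000,0.0000)
cross product → J_v[:, 2] = (0.0000,1.0000,-0.0000)
J_ω[:, 2] = z_2
entry J[1][2] = 1.0000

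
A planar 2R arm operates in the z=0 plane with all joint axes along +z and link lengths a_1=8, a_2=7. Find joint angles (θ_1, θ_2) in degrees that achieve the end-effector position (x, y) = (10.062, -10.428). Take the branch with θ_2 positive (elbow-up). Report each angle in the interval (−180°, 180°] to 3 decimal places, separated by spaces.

cos θ_2 = (209.9870−8²−7²)/(2·8·7) = 0.8660; θ_2 = 30.0080° (elbow-up)
β = atan2(-10.4280,10.0620) = -46.0233°; ψ = atan2(3.5008,14.0617) = 13.9803°
θ_1 = β − ψ = -60.0037°

-60.004 30.008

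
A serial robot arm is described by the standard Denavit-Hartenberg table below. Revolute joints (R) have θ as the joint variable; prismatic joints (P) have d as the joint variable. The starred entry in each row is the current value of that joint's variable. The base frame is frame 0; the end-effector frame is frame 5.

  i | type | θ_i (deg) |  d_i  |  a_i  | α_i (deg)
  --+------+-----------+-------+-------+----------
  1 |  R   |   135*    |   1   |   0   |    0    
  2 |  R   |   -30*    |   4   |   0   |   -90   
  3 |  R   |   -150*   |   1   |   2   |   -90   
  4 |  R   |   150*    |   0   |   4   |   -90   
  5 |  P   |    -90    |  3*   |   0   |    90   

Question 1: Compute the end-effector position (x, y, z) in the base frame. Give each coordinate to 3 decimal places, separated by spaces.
-2.208 2.066 3.518

after link 1: o_1 = (0.0000, 0.0000, 1.0000)
after link 2: o_2 = (0.0000, 0.0000, 5.0000)
after link 3: o_3 = (-0.5176, -1.9319, 6.0000)
after link 4: o_4 = (0.6378, 1.4836, 4.2679)
after link 5: o_5 = (-2.2080, 2.0659, 3.5179)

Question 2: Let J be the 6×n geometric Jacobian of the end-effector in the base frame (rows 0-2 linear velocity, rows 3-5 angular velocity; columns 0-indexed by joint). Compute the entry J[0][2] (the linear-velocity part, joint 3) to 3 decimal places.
0.384

axis z_2 = (-0.9659,-0.2588,0.0000); lever o_n−o_2 = (-2.2080,2.0659,-1.4821)
cross product → J_v[:, 2] = (0.3836,-1.4316,-2.5670)
J_ω[:, 2] = z_2
entry J[0][2] = 0.3836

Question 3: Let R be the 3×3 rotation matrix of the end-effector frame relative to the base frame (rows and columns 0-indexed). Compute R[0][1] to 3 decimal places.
End-effector y-axis (col 1 of R) = (-0.9486,0.1941,-0.2500)
R[0][1] = -0.9486

-0.949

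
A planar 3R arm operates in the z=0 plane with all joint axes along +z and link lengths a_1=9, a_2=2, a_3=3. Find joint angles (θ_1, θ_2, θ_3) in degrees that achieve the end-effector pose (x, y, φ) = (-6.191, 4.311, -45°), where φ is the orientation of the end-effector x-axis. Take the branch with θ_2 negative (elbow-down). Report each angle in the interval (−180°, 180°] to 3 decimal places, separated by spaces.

149.995 -44.969 -150.025

wrist centre = target − a_3·(cos φ, sin φ) = (-8.3123, 6.4323)
cos θ_2 = (110.4694−9²−2²)/(2·9·2) = 0.7075; θ_2 = -44.9694° (elbow-down)
β = atan2(6.4323,-8.3123) = 142.2662°; ψ = atan2(-1.4135,10.4150) = -7.7286°
θ_1 = β − ψ = 149.9949°
θ_3 = φ − θ_1 − θ_2 = -150.0254° (wrapped to (-180°,180°])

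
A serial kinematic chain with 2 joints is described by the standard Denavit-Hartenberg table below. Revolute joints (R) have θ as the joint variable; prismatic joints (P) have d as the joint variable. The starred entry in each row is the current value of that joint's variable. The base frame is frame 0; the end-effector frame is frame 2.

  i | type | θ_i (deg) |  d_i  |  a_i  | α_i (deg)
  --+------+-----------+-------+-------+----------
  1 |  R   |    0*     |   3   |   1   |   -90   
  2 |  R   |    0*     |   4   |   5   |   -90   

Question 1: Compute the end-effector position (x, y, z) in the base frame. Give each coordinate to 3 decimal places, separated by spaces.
6.000 4.000 3.000

after link 1: o_1 = (1.0000, 0.0000, 3.0000)
after link 2: o_2 = (6.0000, 4.0000, 3.0000)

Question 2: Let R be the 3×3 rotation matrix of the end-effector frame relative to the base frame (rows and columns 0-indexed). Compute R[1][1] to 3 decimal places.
End-effector y-axis (col 1 of R) = (0.0000,-1.0000,-0.0000)
R[1][1] = -1.0000

-1.000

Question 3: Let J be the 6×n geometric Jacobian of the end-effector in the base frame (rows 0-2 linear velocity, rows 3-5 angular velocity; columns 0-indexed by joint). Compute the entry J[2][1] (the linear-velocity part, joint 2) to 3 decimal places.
-5.000

axis z_1 = (0.0000,1.0000,0.0000); lever o_n−o_1 = (5.0000,4.0000,0.0000)
cross product → J_v[:, 1] = (0.0000,0.0000,-5.0000)
J_ω[:, 1] = z_1
entry J[2][1] = -5.0000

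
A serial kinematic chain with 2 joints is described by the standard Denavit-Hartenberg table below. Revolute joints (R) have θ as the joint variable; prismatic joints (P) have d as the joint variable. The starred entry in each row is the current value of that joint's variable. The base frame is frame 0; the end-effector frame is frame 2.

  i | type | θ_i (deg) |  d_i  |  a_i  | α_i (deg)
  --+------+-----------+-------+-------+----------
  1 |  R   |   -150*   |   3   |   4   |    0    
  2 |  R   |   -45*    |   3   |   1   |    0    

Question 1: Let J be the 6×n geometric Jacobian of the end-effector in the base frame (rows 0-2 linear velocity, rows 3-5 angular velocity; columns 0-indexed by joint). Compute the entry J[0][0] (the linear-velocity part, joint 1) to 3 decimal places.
1.741

axis z_0 = ẑ; lever o_n−o_0 = (-4.4300,-1.7412,6.0000)
cross product → J_v[:, 0] = (1.7412,-4.4300,0.0000)
J_ω[:, 0] = z_0
entry J[0][0] = 1.7412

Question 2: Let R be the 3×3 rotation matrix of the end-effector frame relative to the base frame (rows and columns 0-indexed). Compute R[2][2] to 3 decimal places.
1.000

End-effector z-axis (col 2 of R) = (0.0000,0.0000,1.0000)
R[2][2] = 1.0000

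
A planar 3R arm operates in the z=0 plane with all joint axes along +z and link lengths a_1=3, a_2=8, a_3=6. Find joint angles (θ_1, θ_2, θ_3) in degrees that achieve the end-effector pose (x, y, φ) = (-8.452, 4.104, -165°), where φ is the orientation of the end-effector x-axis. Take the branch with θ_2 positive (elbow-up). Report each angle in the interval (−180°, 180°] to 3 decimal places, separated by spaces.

wrist centre = target − a_3·(cos φ, sin φ) = (-2.6564, 5.6569)
cos θ_2 = (39.0574−3²−8²)/(2·3·8) = -0.7071; θ_2 = 135.0025° (elbow-up)
β = atan2(5.6569,-2.6564) = 115.1544°; ψ = atan2(5.6566,-2.6571) = 115.1611°
θ_1 = β − ψ = -0.0067°
θ_3 = φ − θ_1 − θ_2 = 60.0041° (wrapped to (-180°,180°])

-0.007 135.003 60.004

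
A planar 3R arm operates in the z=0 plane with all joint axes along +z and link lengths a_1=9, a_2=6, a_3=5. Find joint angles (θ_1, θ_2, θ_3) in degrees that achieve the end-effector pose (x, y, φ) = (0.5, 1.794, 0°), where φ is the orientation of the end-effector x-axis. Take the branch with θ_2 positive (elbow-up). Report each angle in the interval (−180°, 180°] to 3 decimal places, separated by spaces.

wrist centre = target − a_3·(cos φ, sin φ) = (-4.5000, 1.7940)
cos θ_2 = (23.4684−9²−6²)/(2·9·6) = -0.8660; θ_2 = 150.0009° (elbow-up)
β = atan2(1.7940,-4.5000) = 158.2645°; ψ = atan2(2.9999,3.8038) = 38.2616°
θ_1 = β − ψ = 120.0029°
θ_3 = φ − θ_1 − θ_2 = 89.9962° (wrapped to (-180°,180°])

120.003 150.001 89.996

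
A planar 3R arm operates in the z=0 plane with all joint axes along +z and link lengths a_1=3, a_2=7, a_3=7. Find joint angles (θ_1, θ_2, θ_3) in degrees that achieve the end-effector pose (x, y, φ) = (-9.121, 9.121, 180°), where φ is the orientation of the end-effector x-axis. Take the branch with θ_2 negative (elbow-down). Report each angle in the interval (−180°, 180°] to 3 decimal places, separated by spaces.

wrist centre = target − a_3·(cos φ, sin φ) = (-2.1210, 9.1210)
cos θ_2 = (87.6913−3²−7²)/(2·3·7) = 0.7069; θ_2 = -45.0139° (elbow-down)
β = atan2(9.1210,-2.1210) = 103.0909°; ψ = atan2(-4.9509,7.9485) = -31.9177°
θ_1 = β − ψ = 135.0087°
θ_3 = φ − θ_1 − θ_2 = 90.0052° (wrapped to (-180°,180°])

135.009 -45.014 90.005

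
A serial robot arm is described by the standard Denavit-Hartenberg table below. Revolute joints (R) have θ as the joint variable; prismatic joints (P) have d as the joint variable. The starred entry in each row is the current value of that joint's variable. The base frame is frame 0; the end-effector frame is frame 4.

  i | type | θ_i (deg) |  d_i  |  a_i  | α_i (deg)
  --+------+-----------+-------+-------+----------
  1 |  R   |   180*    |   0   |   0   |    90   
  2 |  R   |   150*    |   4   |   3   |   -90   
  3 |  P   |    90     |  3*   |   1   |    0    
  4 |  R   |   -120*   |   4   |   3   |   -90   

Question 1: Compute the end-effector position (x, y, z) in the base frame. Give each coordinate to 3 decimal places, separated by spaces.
8.348 4.500 -3.263

after link 1: o_1 = (0.0000, 0.0000, 0.0000)
after link 2: o_2 = (2.5981, 4.0000, 1.5000)
after link 3: o_3 = (4.0981, 3.0000, -1.0981)
after link 4: o_4 = (8.3481, 4.5000, -3.2631)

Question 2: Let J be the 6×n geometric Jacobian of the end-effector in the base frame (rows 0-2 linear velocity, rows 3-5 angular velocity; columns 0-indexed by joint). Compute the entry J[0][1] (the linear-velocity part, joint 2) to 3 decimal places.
axis z_1 = (0.0000,1.0000,0.0000); lever o_n−o_1 = (8.3481,4.5000,-3.2631)
cross product → J_v[:, 1] = (-3.2631,0.0000,-8.3481)
J_ω[:, 1] = z_1
entry J[0][1] = -3.2631

-3.263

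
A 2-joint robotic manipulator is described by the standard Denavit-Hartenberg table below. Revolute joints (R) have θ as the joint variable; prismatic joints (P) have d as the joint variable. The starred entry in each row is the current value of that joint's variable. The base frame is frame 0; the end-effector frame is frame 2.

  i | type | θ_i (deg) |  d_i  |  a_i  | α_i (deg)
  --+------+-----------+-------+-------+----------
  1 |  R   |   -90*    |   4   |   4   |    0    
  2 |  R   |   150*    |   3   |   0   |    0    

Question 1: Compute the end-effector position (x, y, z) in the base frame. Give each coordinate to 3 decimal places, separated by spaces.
after link 1: o_1 = (0.0000, -4.0000, 4.0000)
after link 2: o_2 = (0.0000, -4.0000, 7.0000)

0.000 -4.000 7.000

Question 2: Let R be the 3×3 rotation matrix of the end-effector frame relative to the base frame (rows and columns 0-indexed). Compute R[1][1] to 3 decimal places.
0.500

End-effector y-axis (col 1 of R) = (-0.8660,0.5000,0.0000)
R[1][1] = 0.5000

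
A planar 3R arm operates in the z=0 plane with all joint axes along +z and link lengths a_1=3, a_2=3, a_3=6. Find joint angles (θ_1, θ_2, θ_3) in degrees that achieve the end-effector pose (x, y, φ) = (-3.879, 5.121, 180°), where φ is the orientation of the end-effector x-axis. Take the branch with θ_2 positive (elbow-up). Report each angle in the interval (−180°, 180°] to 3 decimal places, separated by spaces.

44.991 45.021 89.988

wrist centre = target − a_3·(cos φ, sin φ) = (2.1210, 5.1210)
cos θ_2 = (30.7233−3²−3²)/(2·3·3) = 0.7068; θ_2 = 45.0209° (elbow-up)
β = atan2(5.1210,2.1210) = 67.5018°; ψ = atan2(2.1221,5.1205) = 22.5104°
θ_1 = β − ψ = 44.9914°
θ_3 = φ − θ_1 − θ_2 = 89.9878° (wrapped to (-180°,180°])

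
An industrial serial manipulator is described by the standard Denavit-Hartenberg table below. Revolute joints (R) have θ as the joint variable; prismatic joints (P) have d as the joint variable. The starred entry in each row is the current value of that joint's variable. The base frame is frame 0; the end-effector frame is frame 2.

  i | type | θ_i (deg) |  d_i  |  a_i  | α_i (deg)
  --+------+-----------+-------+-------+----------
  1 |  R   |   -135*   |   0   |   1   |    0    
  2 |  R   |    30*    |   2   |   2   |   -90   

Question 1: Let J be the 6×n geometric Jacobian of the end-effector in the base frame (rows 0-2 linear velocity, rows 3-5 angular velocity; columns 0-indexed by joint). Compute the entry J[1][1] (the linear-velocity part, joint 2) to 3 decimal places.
-0.518

axis z_1 = (0.0000,0.0000,1.0000); lever o_n−o_1 = (-0.5176,-1.9319,2.0000)
cross product → J_v[:, 1] = (1.9319,-0.5176,0.0000)
J_ω[:, 1] = z_1
entry J[1][1] = -0.5176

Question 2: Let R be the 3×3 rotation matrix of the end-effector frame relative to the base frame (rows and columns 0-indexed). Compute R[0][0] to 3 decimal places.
-0.259

End-effector x-axis (col 0 of R) = (-0.2588,-0.9659,0.0000)
R[0][0] = -0.2588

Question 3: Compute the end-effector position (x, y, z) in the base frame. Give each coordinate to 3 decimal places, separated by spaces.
after link 1: o_1 = (-0.7071, -0.7071, 0.0000)
after link 2: o_2 = (-1.2247, -2.6390, 2.0000)

-1.225 -2.639 2.000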